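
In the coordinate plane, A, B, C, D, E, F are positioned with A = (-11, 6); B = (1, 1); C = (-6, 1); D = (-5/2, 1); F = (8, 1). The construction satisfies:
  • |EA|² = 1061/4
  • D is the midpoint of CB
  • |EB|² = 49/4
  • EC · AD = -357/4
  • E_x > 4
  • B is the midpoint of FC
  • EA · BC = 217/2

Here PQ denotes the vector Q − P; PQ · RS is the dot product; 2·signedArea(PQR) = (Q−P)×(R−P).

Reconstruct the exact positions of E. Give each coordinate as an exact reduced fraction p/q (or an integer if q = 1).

1. E_x = 9/2  [EA · BC = 217/2 ∩ EC · AD = -357/4]
2. E_y = 1  [EA · BC = 217/2 ∩ EC · AD = -357/4]
   → E = (9/2, 1)

E = (9/2, 1)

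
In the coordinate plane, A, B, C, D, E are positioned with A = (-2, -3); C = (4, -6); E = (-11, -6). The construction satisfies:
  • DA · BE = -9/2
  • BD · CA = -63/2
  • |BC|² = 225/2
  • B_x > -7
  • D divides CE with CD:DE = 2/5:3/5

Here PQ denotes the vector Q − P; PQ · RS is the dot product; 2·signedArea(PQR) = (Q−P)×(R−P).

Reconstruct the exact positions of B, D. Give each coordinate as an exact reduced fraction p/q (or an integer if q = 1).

B = (-13/2, -9/2)
D = (-2, -6)

1. D_x = -2  [D divides CE with CD:DE = 2/5:3/5]
2. D_y = -6  [D divides CE with CD:DE = 2/5:3/5]
   → D = (-2, -6)
3. B_x = -13/2  [BD · CA = -63/2 ∩ DA · BE = -9/2]
4. B_y = -9/2  [BD · CA = -63/2 ∩ DA · BE = -9/2]
   → B = (-13/2, -9/2)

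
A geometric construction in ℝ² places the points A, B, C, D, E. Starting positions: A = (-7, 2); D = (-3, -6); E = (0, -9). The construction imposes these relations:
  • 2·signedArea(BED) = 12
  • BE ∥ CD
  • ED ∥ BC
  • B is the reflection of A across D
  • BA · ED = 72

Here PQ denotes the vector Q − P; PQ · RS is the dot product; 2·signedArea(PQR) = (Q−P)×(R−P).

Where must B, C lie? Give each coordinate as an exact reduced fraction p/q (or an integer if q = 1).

B = (1, -14)
C = (-2, -11)

1. B_x = 1  [B is the reflection of A across D]
2. B_y = -14  [B is the reflection of A across D]
   → B = (1, -14)
3. C_x = -2  [BE ∥ CD ∩ ED ∥ BC]
4. C_y = -11  [BE ∥ CD ∩ ED ∥ BC]
   → C = (-2, -11)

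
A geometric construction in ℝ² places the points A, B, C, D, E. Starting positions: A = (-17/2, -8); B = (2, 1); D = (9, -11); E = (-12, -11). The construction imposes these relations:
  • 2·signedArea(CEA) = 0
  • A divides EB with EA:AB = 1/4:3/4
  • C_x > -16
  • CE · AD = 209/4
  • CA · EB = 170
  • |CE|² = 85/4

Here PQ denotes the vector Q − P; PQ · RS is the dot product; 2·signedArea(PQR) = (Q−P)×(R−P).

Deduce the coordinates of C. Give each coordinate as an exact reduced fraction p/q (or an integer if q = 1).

1. C_x = -31/2  [2·signedArea(CEA) = 0 ∩ CE · AD = 209/4]
2. C_y = -14  [2·signedArea(CEA) = 0 ∩ CE · AD = 209/4]
   → C = (-31/2, -14)

C = (-31/2, -14)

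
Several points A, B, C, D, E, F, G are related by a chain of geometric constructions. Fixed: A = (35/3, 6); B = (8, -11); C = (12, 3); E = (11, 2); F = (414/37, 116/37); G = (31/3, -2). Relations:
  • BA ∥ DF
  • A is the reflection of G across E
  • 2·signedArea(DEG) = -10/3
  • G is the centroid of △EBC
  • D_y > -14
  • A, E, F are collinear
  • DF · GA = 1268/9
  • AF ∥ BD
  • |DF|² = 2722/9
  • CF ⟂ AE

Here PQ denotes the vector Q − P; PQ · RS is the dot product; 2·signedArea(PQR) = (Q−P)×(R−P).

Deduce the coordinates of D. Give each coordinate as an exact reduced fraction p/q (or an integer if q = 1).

D = (835/111, -513/37)

1. D_x = 835/111  [BA ∥ DF ∩ AF ∥ BD]
2. D_y = -513/37  [BA ∥ DF ∩ AF ∥ BD]
   → D = (835/111, -513/37)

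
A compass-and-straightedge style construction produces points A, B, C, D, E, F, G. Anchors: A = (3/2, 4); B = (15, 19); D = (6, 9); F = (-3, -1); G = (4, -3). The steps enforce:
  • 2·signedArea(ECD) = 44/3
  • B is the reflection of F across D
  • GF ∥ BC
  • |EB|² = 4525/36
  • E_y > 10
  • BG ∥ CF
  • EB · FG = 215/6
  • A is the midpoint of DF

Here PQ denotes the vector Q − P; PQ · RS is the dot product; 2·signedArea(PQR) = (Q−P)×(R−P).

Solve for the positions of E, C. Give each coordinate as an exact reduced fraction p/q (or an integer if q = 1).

C = (8, 21)
E = (15/2, 32/3)

1. C_x = 8  [BG ∥ CF ∩ GF ∥ BC]
2. C_y = 21  [BG ∥ CF ∩ GF ∥ BC]
   → C = (8, 21)
3. E_x = 15/2  [2·signedArea(ECD) = 44/3 ∩ EB · FG = 215/6]
4. E_y = 32/3  [2·signedArea(ECD) = 44/3 ∩ EB · FG = 215/6]
   → E = (15/2, 32/3)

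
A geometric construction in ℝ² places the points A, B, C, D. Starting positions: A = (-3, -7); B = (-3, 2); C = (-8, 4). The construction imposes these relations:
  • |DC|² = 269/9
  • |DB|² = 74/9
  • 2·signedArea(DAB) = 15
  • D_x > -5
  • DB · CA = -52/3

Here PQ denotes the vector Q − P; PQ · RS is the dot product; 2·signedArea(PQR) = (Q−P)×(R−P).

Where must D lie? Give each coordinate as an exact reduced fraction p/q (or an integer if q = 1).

1. D_x = -14/3  [DB · CA = -52/3 ∩ 2·signedArea(DAB) = 15]
2. D_y = -1/3  [DB · CA = -52/3 ∩ 2·signedArea(DAB) = 15]
   → D = (-14/3, -1/3)

D = (-14/3, -1/3)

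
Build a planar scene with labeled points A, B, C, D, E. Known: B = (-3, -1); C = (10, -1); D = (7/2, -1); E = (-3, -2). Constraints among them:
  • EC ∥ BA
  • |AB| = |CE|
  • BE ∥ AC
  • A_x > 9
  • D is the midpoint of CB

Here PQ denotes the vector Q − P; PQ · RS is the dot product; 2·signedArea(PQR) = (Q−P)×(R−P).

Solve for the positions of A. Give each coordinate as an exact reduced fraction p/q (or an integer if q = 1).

A = (10, 0)

1. A_x = 10  [BE ∥ AC ∩ EC ∥ BA]
2. A_y = 0  [BE ∥ AC ∩ EC ∥ BA]
   → A = (10, 0)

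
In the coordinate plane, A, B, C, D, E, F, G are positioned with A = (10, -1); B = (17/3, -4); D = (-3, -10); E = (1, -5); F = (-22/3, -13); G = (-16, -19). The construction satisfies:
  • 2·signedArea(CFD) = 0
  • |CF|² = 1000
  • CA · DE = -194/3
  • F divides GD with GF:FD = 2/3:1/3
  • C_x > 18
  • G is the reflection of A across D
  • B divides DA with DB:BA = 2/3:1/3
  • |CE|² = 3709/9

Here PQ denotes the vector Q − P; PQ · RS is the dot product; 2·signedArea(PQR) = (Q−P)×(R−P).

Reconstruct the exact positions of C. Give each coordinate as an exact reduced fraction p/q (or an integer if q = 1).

C = (56/3, 5)

1. C_x = 56/3  [2·signedArea(CFD) = 0 ∩ CA · DE = -194/3]
2. C_y = 5  [2·signedArea(CFD) = 0 ∩ CA · DE = -194/3]
   → C = (56/3, 5)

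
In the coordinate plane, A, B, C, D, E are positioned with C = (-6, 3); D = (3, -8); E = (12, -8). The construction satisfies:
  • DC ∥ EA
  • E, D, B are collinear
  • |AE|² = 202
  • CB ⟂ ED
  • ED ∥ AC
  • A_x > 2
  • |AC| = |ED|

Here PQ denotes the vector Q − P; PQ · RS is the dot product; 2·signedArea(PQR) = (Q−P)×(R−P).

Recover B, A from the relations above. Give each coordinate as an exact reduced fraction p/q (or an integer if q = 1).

A = (3, 3)
B = (-6, -8)

1. B_x = -6  [E, D, B are collinear ∩ CB ⟂ ED]
2. B_y = -8  [E, D, B are collinear ∩ CB ⟂ ED]
   → B = (-6, -8)
3. A_x = 3  [ED ∥ AC ∩ DC ∥ EA]
4. A_y = 3  [ED ∥ AC ∩ DC ∥ EA]
   → A = (3, 3)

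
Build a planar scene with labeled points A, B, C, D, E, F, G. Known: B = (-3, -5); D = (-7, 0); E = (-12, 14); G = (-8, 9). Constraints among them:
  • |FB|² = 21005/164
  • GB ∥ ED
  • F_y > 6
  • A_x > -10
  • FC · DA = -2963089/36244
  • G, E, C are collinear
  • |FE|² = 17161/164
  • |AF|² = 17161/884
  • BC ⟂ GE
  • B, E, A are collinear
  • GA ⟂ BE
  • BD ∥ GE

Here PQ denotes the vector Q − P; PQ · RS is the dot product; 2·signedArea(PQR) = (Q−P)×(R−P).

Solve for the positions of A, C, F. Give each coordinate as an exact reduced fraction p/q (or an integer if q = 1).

A = (-4125/442, 3699/442)
C = (32/41, -81/41)
F = (-230/41, 493/82)

1. A_x = -4125/442  [B, E, A are collinear ∩ GA ⟂ BE]
2. A_y = 3699/442  [B, E, A are collinear ∩ GA ⟂ BE]
   → A = (-4125/442, 3699/442)
3. C_x = 32/41  [G, E, C are collinear ∩ BC ⟂ GE]
4. C_y = -81/41  [G, E, C are collinear ∩ BC ⟂ GE]
   → C = (32/41, -81/41)
5. F_x = -230/41  [line 1031/442·x + -3699/442·y + 176759/2788 = 0 ∩ |FE|² = 17161/164]
6. F_y = 493/82  [line 1031/442·x + -3699/442·y + 176759/2788 = 0 ∩ |FE|² = 17161/164]
   → F = (-230/41, 493/82)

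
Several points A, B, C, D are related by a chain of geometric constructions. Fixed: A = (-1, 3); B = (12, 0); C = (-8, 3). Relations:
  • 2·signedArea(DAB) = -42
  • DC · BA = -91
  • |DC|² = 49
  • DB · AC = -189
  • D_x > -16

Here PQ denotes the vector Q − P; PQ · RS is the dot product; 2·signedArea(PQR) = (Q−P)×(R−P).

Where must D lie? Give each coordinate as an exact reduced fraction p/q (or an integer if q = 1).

1. D_x = -15  [DB · AC = -189 ∩ DC · BA = -91]
2. D_y = 3  [DB · AC = -189 ∩ DC · BA = -91]
   → D = (-15, 3)

D = (-15, 3)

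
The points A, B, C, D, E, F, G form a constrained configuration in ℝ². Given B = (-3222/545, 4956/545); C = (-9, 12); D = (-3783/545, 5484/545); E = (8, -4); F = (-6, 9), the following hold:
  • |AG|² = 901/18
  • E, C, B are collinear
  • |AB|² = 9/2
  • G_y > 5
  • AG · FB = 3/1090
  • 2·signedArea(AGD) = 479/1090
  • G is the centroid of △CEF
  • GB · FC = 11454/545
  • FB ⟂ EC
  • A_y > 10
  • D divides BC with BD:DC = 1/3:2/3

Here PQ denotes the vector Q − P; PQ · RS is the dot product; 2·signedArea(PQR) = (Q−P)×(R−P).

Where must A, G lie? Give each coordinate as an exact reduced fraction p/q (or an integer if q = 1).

1. G_x = -7/3  [G is the centroid of △CEF]
2. G_y = 17/3  [G is the centroid of △CEF]
   → G = (-7/3, 17/3)
3. A_x = -15/2  [2·signedArea(AGD) = 479/1090 ∩ AG · FB = 3/1090]
4. A_y = 21/2  [2·signedArea(AGD) = 479/1090 ∩ AG · FB = 3/1090]
   → A = (-15/2, 21/2)

A = (-15/2, 21/2)
G = (-7/3, 17/3)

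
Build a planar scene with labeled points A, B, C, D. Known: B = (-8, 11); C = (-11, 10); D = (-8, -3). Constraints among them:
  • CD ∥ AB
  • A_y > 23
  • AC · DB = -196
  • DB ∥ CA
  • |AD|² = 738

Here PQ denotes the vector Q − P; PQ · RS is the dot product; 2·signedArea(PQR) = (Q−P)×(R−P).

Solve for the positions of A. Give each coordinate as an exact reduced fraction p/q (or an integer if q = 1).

A = (-11, 24)

1. A_x = -11  [CD ∥ AB ∩ DB ∥ CA]
2. A_y = 24  [CD ∥ AB ∩ DB ∥ CA]
   → A = (-11, 24)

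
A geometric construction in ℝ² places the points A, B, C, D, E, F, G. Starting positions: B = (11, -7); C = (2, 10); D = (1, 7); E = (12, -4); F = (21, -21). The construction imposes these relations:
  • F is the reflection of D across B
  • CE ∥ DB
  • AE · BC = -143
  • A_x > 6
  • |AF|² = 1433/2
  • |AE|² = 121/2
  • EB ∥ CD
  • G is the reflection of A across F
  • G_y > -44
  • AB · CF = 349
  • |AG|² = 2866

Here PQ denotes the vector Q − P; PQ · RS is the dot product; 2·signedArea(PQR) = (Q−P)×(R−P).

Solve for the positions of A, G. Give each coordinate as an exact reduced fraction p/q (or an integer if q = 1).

A = (13/2, 3/2)
G = (71/2, -87/2)

1. A_x = 13/2  [AE · BC = -143 ∩ AB · CF = 349]
2. A_y = 3/2  [AE · BC = -143 ∩ AB · CF = 349]
   → A = (13/2, 3/2)
3. G_x = 71/2  [G is the reflection of A across F]
4. G_y = -87/2  [G is the reflection of A across F]
   → G = (71/2, -87/2)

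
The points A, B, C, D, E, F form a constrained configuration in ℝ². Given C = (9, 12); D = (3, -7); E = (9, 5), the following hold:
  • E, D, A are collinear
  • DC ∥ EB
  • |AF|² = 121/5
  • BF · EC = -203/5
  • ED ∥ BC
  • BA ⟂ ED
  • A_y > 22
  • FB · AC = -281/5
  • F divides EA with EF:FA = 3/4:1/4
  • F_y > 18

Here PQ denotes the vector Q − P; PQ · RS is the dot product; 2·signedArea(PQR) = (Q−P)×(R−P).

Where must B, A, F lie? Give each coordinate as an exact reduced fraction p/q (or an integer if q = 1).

1. B_x = 15  [ED ∥ BC ∩ DC ∥ EB]
2. B_y = 24  [ED ∥ BC ∩ DC ∥ EB]
   → B = (15, 24)
3. A_x = 89/5  [E, D, A are collinear ∩ BA ⟂ ED]
4. A_y = 113/5  [E, D, A are collinear ∩ BA ⟂ ED]
   → A = (89/5, 113/5)
5. F_x = 78/5  [F divides EA with EF:FA = 3/4:1/4]
6. F_y = 91/5  [F divides EA with EF:FA = 3/4:1/4]
   → F = (78/5, 91/5)

A = (89/5, 113/5)
B = (15, 24)
F = (78/5, 91/5)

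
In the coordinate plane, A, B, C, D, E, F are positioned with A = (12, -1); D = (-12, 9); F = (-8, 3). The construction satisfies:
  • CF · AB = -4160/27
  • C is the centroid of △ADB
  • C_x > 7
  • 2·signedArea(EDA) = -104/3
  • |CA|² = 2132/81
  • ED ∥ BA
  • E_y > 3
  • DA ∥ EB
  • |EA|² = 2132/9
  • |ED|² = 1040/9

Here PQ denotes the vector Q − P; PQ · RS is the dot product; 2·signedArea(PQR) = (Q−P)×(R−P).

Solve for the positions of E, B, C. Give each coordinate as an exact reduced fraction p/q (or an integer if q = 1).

1. E_x = -8/3  [line 10·x + 24·y + -184/3 = 0 ∩ |EA|² = 2132/9]
2. E_y = 11/3  [line 10·x + 24·y + -184/3 = 0 ∩ |EA|² = 2132/9]
   → E = (-8/3, 11/3)
3. B_x = 64/3  [ED ∥ BA ∩ DA ∥ EB]
4. B_y = -19/3  [ED ∥ BA ∩ DA ∥ EB]
   → B = (64/3, -19/3)
5. C_x = 64/9  [C is the centroid of △ADB]
6. C_y = 5/9  [C is the centroid of △ADB]
   → C = (64/9, 5/9)

B = (64/3, -19/3)
C = (64/9, 5/9)
E = (-8/3, 11/3)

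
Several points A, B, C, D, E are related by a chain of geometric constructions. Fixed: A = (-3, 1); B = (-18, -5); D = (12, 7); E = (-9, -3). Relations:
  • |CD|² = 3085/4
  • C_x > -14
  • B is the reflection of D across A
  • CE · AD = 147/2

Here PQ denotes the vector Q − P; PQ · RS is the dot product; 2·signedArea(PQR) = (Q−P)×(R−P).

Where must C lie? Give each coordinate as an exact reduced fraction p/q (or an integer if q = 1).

C = (-27/2, -4)

1. C_x = -27/2  [line -15·x + -6·y + -453/2 = 0 ∩ |CD|² = 3085/4]
2. C_y = -4  [line -15·x + -6·y + -453/2 = 0 ∩ |CD|² = 3085/4]
   → C = (-27/2, -4)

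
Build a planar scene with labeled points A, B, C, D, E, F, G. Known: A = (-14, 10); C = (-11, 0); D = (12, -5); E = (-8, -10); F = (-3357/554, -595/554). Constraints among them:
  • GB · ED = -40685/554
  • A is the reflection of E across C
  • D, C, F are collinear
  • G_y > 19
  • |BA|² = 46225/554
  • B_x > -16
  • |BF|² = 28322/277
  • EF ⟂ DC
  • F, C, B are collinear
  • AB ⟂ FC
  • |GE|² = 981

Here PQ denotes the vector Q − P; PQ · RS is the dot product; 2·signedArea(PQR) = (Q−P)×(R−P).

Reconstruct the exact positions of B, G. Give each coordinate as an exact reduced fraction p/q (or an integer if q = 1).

B = (-8831/554, 595/554)
G = (-17, 20)

1. B_x = -8831/554  [F, C, B are collinear ∩ AB ⟂ FC]
2. B_y = 595/554  [F, C, B are collinear ∩ AB ⟂ FC]
   → B = (-8831/554, 595/554)
3. G_x = -17  [line -20·x + -5·y + -240 = 0 ∩ |GE|² = 981]
4. G_y = 20  [line -20·x + -5·y + -240 = 0 ∩ |GE|² = 981]
   → G = (-17, 20)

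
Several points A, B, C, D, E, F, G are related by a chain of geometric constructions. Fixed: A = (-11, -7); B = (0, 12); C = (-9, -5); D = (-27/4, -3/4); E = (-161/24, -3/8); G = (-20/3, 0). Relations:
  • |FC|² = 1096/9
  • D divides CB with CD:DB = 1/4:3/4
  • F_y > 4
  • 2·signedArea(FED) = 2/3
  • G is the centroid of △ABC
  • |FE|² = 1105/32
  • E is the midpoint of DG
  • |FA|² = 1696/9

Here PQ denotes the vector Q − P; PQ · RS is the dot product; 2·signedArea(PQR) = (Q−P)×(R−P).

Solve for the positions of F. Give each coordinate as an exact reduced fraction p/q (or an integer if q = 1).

1. F_x = -13/3  [line 3/8·x + -1/24·y + 11/6 = 0 ∩ |FA|² = 1696/9]
2. F_y = 5  [line 3/8·x + -1/24·y + 11/6 = 0 ∩ |FA|² = 1696/9]
   → F = (-13/3, 5)

F = (-13/3, 5)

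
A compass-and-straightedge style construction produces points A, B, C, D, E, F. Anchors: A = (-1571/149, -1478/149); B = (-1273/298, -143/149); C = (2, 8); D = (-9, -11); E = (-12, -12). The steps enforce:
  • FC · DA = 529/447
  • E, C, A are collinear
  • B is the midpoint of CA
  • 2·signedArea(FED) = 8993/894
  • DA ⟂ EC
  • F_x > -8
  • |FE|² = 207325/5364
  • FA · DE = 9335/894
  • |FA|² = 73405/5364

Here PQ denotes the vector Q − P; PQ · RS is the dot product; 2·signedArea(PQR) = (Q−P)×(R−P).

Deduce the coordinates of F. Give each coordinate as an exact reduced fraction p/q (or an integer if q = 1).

1. F_x = -7097/894  [FC · DA = 529/447 ∩ 2·signedArea(FED) = 8993/894]
2. F_y = -3260/447  [FC · DA = 529/447 ∩ 2·signedArea(FED) = 8993/894]
   → F = (-7097/894, -3260/447)

F = (-7097/894, -3260/447)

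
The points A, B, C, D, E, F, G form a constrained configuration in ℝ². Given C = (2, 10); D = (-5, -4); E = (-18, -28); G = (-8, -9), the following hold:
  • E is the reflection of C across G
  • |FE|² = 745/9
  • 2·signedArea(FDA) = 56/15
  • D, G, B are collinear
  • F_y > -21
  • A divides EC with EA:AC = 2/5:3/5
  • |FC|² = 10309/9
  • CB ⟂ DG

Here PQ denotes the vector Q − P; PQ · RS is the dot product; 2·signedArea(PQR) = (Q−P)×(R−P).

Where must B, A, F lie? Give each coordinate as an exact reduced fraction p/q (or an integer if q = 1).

1. B_x = 103/34  [D, G, B are collinear ∩ CB ⟂ DG]
2. B_y = 319/34  [D, G, B are collinear ∩ CB ⟂ DG]
   → B = (103/34, 319/34)
3. A_x = -10  [A divides EC with EA:AC = 2/5:3/5]
4. A_y = -64/5  [A divides EC with EA:AC = 2/5:3/5]
   → A = (-10, -64/5)
5. F_x = -41/3  [line 44/5·x + -5·y + 304/15 = 0 ∩ |FE|² = 745/9]
6. F_y = -20  [line 44/5·x + -5·y + 304/15 = 0 ∩ |FE|² = 745/9]
   → F = (-41/3, -20)

A = (-10, -64/5)
B = (103/34, 319/34)
F = (-41/3, -20)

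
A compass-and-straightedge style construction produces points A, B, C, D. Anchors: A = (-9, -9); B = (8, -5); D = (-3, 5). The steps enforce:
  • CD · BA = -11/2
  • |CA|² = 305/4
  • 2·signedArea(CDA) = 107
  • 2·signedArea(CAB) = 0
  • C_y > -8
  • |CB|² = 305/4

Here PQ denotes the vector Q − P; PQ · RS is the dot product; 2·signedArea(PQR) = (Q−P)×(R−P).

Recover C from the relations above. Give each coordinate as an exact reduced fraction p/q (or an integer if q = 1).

1. C_x = -1/2  [2·signedArea(CAB) = 0 ∩ 2·signedArea(CDA) = 107]
2. C_y = -7  [2·signedArea(CAB) = 0 ∩ 2·signedArea(CDA) = 107]
   → C = (-1/2, -7)

C = (-1/2, -7)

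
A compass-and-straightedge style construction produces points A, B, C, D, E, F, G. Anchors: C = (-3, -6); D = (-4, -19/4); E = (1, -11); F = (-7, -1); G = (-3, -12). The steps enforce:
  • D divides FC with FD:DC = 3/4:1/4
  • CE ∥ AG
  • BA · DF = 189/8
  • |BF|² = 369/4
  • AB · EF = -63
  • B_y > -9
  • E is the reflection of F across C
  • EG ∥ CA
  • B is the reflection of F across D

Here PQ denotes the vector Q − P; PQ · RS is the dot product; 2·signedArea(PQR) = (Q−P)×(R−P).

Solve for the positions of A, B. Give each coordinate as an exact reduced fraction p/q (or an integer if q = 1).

A = (-7, -7)
B = (-1, -17/2)

1. A_x = -7  [CE ∥ AG ∩ EG ∥ CA]
2. A_y = -7  [CE ∥ AG ∩ EG ∥ CA]
   → A = (-7, -7)
3. B_x = -1  [B is the reflection of F across D]
4. B_y = -17/2  [B is the reflection of F across D]
   → B = (-1, -17/2)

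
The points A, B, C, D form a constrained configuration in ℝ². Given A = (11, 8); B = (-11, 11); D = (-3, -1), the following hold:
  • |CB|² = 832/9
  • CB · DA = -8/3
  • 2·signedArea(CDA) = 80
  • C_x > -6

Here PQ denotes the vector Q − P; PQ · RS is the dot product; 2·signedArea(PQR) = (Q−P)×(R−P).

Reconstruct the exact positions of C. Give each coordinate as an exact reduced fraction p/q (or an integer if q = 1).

C = (-17/3, 3)

1. C_x = -17/3  [CB · DA = -8/3 ∩ 2·signedArea(CDA) = 80]
2. C_y = 3  [CB · DA = -8/3 ∩ 2·signedArea(CDA) = 80]
   → C = (-17/3, 3)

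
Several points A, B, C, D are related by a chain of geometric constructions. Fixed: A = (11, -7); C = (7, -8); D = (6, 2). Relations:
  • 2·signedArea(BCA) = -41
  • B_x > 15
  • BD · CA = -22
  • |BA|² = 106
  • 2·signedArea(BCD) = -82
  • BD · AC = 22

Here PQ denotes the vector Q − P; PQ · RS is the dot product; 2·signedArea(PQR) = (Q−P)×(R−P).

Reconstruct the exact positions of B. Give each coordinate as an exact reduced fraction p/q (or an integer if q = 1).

B = (16, -16)

1. B_x = 16  [BD · AC = 22 ∩ 2·signedArea(BCD) = -82]
2. B_y = -16  [BD · AC = 22 ∩ 2·signedArea(BCD) = -82]
   → B = (16, -16)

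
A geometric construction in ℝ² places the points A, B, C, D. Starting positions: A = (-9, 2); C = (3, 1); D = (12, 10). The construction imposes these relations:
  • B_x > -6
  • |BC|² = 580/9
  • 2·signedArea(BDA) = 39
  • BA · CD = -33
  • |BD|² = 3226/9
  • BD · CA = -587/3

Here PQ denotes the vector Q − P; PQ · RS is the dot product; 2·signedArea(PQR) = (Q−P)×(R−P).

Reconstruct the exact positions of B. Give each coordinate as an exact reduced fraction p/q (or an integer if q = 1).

B = (-5, 5/3)

1. B_x = -5  [BA · CD = -33 ∩ 2·signedArea(BDA) = 39]
2. B_y = 5/3  [BA · CD = -33 ∩ 2·signedArea(BDA) = 39]
   → B = (-5, 5/3)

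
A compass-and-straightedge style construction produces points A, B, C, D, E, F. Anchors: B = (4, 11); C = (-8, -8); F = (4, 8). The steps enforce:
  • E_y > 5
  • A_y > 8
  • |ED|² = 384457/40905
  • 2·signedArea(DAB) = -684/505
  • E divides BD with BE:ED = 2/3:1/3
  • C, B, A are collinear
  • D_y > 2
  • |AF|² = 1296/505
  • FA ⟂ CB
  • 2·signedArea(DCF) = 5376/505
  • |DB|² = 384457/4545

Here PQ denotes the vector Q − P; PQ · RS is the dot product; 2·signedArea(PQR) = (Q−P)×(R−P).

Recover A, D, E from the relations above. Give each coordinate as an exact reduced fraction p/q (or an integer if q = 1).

1. A_x = 1336/505  [C, B, A are collinear ∩ FA ⟂ CB]
2. A_y = 4472/505  [C, B, A are collinear ∩ FA ⟂ CB]
   → A = (1336/505, 4472/505)
3. D_x = -228/505  [2·signedArea(DAB) = -684/505 ∩ 2·signedArea(DCF) = 5376/505]
4. D_y = 4472/1515  [2·signedArea(DAB) = -684/505 ∩ 2·signedArea(DCF) = 5376/505]
   → D = (-228/505, 4472/1515)
5. E_x = 1564/1515  [E divides BD with BE:ED = 2/3:1/3]
6. E_y = 25609/4545  [E divides BD with BE:ED = 2/3:1/3]
   → E = (1564/1515, 25609/4545)

A = (1336/505, 4472/505)
D = (-228/505, 4472/1515)
E = (1564/1515, 25609/4545)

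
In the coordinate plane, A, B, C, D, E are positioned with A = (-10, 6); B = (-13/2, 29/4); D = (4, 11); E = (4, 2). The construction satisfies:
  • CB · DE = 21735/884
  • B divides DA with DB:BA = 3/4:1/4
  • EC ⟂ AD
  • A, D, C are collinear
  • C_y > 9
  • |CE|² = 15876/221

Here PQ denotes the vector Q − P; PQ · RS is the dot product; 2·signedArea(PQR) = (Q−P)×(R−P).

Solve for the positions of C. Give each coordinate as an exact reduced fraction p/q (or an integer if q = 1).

1. C_x = 254/221  [A, D, C are collinear ∩ EC ⟂ AD]
2. C_y = 2206/221  [A, D, C are collinear ∩ EC ⟂ AD]
   → C = (254/221, 2206/221)

C = (254/221, 2206/221)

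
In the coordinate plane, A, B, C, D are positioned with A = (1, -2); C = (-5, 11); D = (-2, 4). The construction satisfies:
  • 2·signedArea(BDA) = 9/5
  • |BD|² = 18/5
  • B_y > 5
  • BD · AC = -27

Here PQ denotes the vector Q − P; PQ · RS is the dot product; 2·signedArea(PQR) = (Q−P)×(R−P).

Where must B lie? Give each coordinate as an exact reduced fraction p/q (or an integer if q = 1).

1. B_x = -13/5  [2·signedArea(BDA) = 9/5 ∩ BD · AC = -27]
2. B_y = 29/5  [2·signedArea(BDA) = 9/5 ∩ BD · AC = -27]
   → B = (-13/5, 29/5)

B = (-13/5, 29/5)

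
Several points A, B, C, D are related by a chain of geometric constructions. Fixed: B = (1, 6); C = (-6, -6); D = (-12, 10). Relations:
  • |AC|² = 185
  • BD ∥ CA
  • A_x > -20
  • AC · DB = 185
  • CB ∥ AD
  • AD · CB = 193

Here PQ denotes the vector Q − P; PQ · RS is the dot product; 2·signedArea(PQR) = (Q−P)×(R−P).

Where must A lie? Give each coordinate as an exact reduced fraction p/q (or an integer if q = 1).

1. A_x = -19  [CB ∥ AD ∩ BD ∥ CA]
2. A_y = -2  [CB ∥ AD ∩ BD ∥ CA]
   → A = (-19, -2)

A = (-19, -2)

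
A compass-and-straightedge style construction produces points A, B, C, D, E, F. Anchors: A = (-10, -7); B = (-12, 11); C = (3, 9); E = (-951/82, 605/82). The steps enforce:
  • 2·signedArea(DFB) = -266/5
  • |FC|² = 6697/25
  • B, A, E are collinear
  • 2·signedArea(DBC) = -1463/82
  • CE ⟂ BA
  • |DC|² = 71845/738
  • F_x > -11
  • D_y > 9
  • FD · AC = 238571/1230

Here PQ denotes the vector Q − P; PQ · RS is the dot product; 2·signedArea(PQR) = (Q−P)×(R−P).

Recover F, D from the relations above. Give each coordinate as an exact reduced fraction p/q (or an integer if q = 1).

D = (-563/82, 2245/246)
F = (-54/5, 1/5)

1. D_x = -563/82  [line 2·x + 15·y + -10099/82 = 0 ∩ |DC|² = 71845/738]
2. D_y = 2245/246  [line 2·x + 15·y + -10099/82 = 0 ∩ |DC|² = 71845/738]
   → D = (-563/82, 2245/246)
3. F_x = -54/5  [FD · AC = 238571/1230 ∩ 2·signedArea(DFB) = -266/5]
4. F_y = 1/5  [FD · AC = 238571/1230 ∩ 2·signedArea(DFB) = -266/5]
   → F = (-54/5, 1/5)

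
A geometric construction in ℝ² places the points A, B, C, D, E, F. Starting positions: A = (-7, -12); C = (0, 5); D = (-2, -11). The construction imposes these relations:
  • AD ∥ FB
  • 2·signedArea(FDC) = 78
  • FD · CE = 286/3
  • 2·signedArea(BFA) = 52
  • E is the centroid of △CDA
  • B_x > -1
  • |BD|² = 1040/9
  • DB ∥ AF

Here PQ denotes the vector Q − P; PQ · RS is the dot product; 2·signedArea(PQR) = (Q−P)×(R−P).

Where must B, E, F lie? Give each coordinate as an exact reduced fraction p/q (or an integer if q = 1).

1. E_x = -3  [E is the centroid of △CDA]
2. E_y = -6  [E is the centroid of △CDA]
   → E = (-3, -6)
3. F_x = -17/3  [2·signedArea(FDC) = 78 ∩ FD · CE = 286/3]
4. F_y = -4/3  [2·signedArea(FDC) = 78 ∩ FD · CE = 286/3]
   → F = (-17/3, -4/3)
5. B_x = -2/3  [2·signedArea(BFA) = 52 ∩ AD ∥ FB]
6. B_y = -1/3  [2·signedArea(BFA) = 52 ∩ AD ∥ FB]
   → B = (-2/3, -1/3)

B = (-2/3, -1/3)
E = (-3, -6)
F = (-17/3, -4/3)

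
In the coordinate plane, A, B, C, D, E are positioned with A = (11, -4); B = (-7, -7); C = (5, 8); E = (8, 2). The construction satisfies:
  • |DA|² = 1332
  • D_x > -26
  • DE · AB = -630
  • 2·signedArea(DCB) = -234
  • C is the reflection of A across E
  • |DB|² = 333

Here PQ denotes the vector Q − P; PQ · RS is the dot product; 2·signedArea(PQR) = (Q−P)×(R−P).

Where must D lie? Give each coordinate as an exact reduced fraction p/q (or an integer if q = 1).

1. D_x = -25  [2·signedArea(DCB) = -234 ∩ DE · AB = -630]
2. D_y = -10  [2·signedArea(DCB) = -234 ∩ DE · AB = -630]
   → D = (-25, -10)

D = (-25, -10)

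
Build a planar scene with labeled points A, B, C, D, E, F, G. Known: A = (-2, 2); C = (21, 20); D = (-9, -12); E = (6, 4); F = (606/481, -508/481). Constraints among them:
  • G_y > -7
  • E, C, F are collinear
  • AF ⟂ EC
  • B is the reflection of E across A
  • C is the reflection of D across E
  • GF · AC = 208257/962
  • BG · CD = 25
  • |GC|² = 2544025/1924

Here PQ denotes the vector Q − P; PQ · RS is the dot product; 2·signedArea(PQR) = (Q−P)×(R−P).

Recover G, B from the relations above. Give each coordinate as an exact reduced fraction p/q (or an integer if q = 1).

B = (-10, 0)
G = (-3723/962, -3140/481)

1. B_x = -10  [B is the reflection of E across A]
2. B_y = 0  [B is the reflection of E across A]
   → B = (-10, 0)
3. G_x = -3723/962  [GF · AC = 208257/962 ∩ BG · CD = 25]
4. G_y = -3140/481  [GF · AC = 208257/962 ∩ BG · CD = 25]
   → G = (-3723/962, -3140/481)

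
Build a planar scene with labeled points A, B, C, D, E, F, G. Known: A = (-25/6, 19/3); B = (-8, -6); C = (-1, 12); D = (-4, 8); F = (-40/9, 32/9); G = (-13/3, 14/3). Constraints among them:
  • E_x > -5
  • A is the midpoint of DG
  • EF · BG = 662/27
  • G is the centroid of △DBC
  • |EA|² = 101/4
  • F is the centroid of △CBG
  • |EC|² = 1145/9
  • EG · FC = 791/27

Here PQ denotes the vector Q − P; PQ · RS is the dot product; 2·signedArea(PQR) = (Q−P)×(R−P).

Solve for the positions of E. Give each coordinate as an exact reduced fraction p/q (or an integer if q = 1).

1. E_x = -14/3  [EG · FC = 791/27 ∩ EF · BG = 662/27]
2. E_y = 4/3  [EG · FC = 791/27 ∩ EF · BG = 662/27]
   → E = (-14/3, 4/3)

E = (-14/3, 4/3)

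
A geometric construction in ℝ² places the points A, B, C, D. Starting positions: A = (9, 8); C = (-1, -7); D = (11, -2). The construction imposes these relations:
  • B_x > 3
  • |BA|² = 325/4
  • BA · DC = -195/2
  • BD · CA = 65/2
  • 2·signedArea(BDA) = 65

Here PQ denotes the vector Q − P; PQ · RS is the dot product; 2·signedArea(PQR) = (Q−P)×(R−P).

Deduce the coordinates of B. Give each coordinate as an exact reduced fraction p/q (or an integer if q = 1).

B = (4, 1/2)

1. B_x = 4  [BD · CA = 65/2 ∩ BA · DC = -195/2]
2. B_y = 1/2  [BD · CA = 65/2 ∩ BA · DC = -195/2]
   → B = (4, 1/2)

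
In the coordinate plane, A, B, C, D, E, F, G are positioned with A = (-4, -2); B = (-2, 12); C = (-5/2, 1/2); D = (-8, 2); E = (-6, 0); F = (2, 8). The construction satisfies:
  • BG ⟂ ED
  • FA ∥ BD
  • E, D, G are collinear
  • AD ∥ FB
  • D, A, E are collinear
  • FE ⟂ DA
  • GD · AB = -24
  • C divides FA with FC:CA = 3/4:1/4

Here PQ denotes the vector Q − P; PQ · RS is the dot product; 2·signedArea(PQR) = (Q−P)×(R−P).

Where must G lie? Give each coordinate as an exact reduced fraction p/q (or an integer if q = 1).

G = (-10, 4)

1. G_x = -10  [E, D, G are collinear ∩ BG ⟂ ED]
2. G_y = 4  [E, D, G are collinear ∩ BG ⟂ ED]
   → G = (-10, 4)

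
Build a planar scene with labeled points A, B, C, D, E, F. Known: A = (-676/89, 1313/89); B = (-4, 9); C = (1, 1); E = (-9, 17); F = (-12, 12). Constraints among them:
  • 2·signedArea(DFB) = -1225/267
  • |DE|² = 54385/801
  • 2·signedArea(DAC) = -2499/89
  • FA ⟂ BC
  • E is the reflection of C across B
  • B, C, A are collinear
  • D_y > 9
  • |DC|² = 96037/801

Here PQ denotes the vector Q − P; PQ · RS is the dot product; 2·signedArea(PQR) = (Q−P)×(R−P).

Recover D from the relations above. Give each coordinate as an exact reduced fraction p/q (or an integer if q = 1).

1. D_x = -1655/267  [2·signedArea(DAC) = -2499/89 ∩ 2·signedArea(DFB) = -1225/267]
2. D_y = 2470/267  [2·signedArea(DAC) = -2499/89 ∩ 2·signedArea(DFB) = -1225/267]
   → D = (-1655/267, 2470/267)

D = (-1655/267, 2470/267)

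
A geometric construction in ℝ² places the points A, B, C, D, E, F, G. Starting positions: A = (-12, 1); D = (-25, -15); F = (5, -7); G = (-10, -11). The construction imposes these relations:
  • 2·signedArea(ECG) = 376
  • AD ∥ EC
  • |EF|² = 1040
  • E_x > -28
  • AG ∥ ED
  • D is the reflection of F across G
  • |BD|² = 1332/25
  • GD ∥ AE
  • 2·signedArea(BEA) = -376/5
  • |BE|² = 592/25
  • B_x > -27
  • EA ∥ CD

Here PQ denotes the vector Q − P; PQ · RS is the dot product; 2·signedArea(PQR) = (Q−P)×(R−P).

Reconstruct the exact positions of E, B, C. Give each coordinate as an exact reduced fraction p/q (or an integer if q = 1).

B = (-131/5, -39/5)
C = (-40, -19)
E = (-27, -3)

1. E_x = -27  [AG ∥ ED ∩ GD ∥ AE]
2. E_y = -3  [AG ∥ ED ∩ GD ∥ AE]
   → E = (-27, -3)
3. B_x = -131/5  [line -4·x + 15·y + 61/5 = 0 ∩ |BD|² = 1332/25]
4. B_y = -39/5  [line -4·x + 15·y + 61/5 = 0 ∩ |BD|² = 1332/25]
   → B = (-131/5, -39/5)
5. C_x = -40  [EA ∥ CD ∩ AD ∥ EC]
6. C_y = -19  [EA ∥ CD ∩ AD ∥ EC]
   → C = (-40, -19)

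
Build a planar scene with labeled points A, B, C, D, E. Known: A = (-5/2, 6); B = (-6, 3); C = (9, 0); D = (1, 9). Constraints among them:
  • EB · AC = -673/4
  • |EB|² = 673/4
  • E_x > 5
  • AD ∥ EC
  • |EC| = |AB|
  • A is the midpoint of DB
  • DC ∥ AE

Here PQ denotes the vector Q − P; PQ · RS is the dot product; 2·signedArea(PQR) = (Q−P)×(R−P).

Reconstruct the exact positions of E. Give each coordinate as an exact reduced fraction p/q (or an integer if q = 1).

1. E_x = 11/2  [AD ∥ EC ∩ DC ∥ AE]
2. E_y = -3  [AD ∥ EC ∩ DC ∥ AE]
   → E = (11/2, -3)

E = (11/2, -3)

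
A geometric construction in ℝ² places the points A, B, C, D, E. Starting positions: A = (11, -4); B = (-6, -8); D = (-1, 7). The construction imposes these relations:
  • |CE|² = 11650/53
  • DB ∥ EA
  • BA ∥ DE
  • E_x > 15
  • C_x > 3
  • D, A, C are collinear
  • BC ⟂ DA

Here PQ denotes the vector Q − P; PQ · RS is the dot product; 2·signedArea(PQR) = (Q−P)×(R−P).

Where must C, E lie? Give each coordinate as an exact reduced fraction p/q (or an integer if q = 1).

C = (199/53, 140/53)
E = (16, 11)

1. C_x = 199/53  [D, A, C are collinear ∩ BC ⟂ DA]
2. C_y = 140/53  [D, A, C are collinear ∩ BC ⟂ DA]
   → C = (199/53, 140/53)
3. E_x = 16  [DB ∥ EA ∩ BA ∥ DE]
4. E_y = 11  [DB ∥ EA ∩ BA ∥ DE]
   → E = (16, 11)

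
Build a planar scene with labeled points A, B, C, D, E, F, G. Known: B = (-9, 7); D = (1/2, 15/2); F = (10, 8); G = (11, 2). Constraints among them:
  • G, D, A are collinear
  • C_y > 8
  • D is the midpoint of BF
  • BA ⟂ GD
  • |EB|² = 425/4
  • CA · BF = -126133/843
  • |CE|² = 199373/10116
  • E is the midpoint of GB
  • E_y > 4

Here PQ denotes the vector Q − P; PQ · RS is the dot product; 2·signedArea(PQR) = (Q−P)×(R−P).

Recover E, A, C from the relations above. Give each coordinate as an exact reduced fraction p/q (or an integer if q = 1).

1. E_x = 1  [E is the midpoint of GB]
2. E_y = 9/2  [E is the midpoint of GB]
   → E = (1, 9/2)
3. A_x = -3793/562  [G, D, A are collinear ∩ BA ⟂ GD]
4. A_y = 6349/562  [G, D, A are collinear ∩ BA ⟂ GD]
   → A = (-3793/562, 6349/562)
5. C_x = 1054/843  [line -19·x + -1·y + 27556/843 = 0 ∩ |CE|² = 199373/10116]
6. C_y = 2510/281  [line -19·x + -1·y + 27556/843 = 0 ∩ |CE|² = 199373/10116]
   → C = (1054/843, 2510/281)

A = (-3793/562, 6349/562)
C = (1054/843, 2510/281)
E = (1, 9/2)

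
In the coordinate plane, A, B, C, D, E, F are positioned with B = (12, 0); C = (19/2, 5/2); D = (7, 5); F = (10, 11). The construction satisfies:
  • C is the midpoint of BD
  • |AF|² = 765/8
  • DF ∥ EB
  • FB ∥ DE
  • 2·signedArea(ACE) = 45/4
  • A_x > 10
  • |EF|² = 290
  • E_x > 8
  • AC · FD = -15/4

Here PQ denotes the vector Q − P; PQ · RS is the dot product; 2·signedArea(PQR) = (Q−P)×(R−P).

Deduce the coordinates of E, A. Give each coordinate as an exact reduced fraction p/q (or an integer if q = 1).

1. E_x = 9  [DF ∥ EB ∩ FB ∥ DE]
2. E_y = -6  [DF ∥ EB ∩ FB ∥ DE]
   → E = (9, -6)
3. A_x = 43/4  [2·signedArea(ACE) = 45/4 ∩ AC · FD = -15/4]
4. A_y = 5/4  [2·signedArea(ACE) = 45/4 ∩ AC · FD = -15/4]
   → A = (43/4, 5/4)

A = (43/4, 5/4)
E = (9, -6)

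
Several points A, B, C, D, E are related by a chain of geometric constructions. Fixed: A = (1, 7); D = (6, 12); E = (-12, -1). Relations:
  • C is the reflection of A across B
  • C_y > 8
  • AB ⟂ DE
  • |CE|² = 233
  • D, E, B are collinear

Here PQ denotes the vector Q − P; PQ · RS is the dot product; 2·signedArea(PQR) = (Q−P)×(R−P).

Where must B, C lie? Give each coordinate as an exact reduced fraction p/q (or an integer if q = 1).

1. B_x = 168/493  [D, E, B are collinear ∩ AB ⟂ DE]
2. B_y = 3901/493  [D, E, B are collinear ∩ AB ⟂ DE]
   → B = (168/493, 3901/493)
3. C_x = -157/493  [C is the reflection of A across B]
4. C_y = 4351/493  [C is the reflection of A across B]
   → C = (-157/493, 4351/493)

B = (168/493, 3901/493)
C = (-157/493, 4351/493)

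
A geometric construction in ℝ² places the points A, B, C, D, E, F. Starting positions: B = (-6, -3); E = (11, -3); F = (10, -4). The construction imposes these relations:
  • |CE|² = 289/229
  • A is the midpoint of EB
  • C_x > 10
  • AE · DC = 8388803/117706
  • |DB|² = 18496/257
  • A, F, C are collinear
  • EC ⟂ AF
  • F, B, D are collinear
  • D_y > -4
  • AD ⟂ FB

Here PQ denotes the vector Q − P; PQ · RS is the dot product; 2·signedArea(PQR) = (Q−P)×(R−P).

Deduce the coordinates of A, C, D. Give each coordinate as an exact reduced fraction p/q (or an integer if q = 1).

A = (5/2, -3)
C = (2485/229, -942/229)
D = (634/257, -907/257)

1. A_x = 5/2  [A is the midpoint of EB]
2. A_y = -3  [A is the midpoint of EB]
   → A = (5/2, -3)
3. C_x = 2485/229  [A, F, C are collinear ∩ EC ⟂ AF]
4. C_y = -942/229  [A, F, C are collinear ∩ EC ⟂ AF]
   → C = (2485/229, -942/229)
5. D_x = 634/257  [F, B, D are collinear ∩ AD ⟂ FB]
6. D_y = -907/257  [F, B, D are collinear ∩ AD ⟂ FB]
   → D = (634/257, -907/257)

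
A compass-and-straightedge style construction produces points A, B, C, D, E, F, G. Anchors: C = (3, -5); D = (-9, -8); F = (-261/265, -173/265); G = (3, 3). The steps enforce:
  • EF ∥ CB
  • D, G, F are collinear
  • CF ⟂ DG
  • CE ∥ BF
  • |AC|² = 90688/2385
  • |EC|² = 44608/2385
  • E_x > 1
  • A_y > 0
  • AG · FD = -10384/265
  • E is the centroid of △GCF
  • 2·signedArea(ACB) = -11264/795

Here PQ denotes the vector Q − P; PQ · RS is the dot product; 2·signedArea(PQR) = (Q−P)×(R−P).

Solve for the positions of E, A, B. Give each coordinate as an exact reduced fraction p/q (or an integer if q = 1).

A = (91/265, 449/795)
B = (91/265, -3791/795)
E = (443/265, -703/795)

1. E_x = 443/265  [E is the centroid of △GCF]
2. E_y = -703/795  [E is the centroid of △GCF]
   → E = (443/265, -703/795)
3. A_x = 91/265  [line 2124/265·x + 1947/265·y + -1829/265 = 0 ∩ |AC|² = 90688/2385]
4. A_y = 449/795  [line 2124/265·x + 1947/265·y + -1829/265 = 0 ∩ |AC|² = 90688/2385]
   → A = (91/265, 449/795)
5. B_x = 91/265  [CE ∥ BF ∩ EF ∥ CB]
6. B_y = -3791/795  [CE ∥ BF ∩ EF ∥ CB]
   → B = (91/265, -3791/795)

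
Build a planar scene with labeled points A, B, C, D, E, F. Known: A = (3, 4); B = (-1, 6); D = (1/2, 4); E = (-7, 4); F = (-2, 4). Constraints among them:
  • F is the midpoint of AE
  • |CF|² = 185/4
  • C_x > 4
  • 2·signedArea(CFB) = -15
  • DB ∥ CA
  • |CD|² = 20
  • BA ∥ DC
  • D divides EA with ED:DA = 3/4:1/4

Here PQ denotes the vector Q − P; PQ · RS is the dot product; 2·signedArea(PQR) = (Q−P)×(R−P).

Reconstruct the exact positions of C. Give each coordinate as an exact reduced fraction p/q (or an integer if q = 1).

1. C_x = 9/2  [DB ∥ CA ∩ BA ∥ DC]
2. C_y = 2  [DB ∥ CA ∩ BA ∥ DC]
   → C = (9/2, 2)

C = (9/2, 2)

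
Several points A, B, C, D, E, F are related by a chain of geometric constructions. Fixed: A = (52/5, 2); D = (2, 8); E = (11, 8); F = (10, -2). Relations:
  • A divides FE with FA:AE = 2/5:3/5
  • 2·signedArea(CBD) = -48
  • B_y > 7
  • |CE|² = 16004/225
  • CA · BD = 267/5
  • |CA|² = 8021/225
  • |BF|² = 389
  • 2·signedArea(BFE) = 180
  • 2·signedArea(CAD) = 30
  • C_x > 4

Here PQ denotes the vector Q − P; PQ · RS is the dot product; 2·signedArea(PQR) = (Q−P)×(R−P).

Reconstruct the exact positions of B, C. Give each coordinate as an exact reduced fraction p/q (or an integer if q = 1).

B = (-7, 8)
C = (67/15, 8/3)

1. B_x = -7  [line -10·x + 1·y + -78 = 0 ∩ |BF|² = 389]
2. B_y = 8  [line -10·x + 1·y + -78 = 0 ∩ |BF|² = 389]
   → B = (-7, 8)
3. C_x = 67/15  [2·signedArea(CBD) = -48 ∩ 2·signedArea(CAD) = 30]
4. C_y = 8/3  [2·signedArea(CBD) = -48 ∩ 2·signedArea(CAD) = 30]
   → C = (67/15, 8/3)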